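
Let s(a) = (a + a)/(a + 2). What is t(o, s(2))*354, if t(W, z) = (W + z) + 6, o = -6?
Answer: 354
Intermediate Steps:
s(a) = 2*a/(2 + a) (s(a) = (2*a)/(2 + a) = 2*a/(2 + a))
t(W, z) = 6 + W + z
t(o, s(2))*354 = (6 - 6 + 2*2/(2 + 2))*354 = (6 - 6 + 2*2/4)*354 = (6 - 6 + 2*2*(1/4))*354 = (6 - 6 + 1)*354 = 1*354 = 354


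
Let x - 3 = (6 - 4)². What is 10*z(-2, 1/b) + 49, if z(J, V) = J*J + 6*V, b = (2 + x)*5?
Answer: 271/3 ≈ 90.333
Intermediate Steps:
x = 7 (x = 3 + (6 - 4)² = 3 + 2² = 3 + 4 = 7)
b = 45 (b = (2 + 7)*5 = 9*5 = 45)
z(J, V) = J² + 6*V
10*z(-2, 1/b) + 49 = 10*((-2)² + 6/45) + 49 = 10*(4 + 6*(1/45)) + 49 = 10*(4 + 2/15) + 49 = 10*(62/15) + 49 = 124/3 + 49 = 271/3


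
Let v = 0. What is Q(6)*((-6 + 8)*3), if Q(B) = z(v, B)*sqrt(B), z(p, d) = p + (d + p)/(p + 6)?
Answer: 6*sqrt(6) ≈ 14.697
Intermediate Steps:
z(p, d) = p + (d + p)/(6 + p)
Q(B) = B**(3/2)/6 (Q(B) = ((B + 0**2 + 7*0)/(6 + 0))*sqrt(B) = ((B + 0 + 0)/6)*sqrt(B) = (B/6)*sqrt(B) = B**(3/2)/6)
Q(6)*((-6 + 8)*3) = (6**(3/2)/6)*((-6 + 8)*3) = ((6*sqrt(6))/6)*(2*3) = sqrt(6)*6 = 6*sqrt(6)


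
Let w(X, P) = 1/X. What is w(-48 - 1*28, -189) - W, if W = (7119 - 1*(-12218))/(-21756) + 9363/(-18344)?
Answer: 2627548687/1895687304 ≈ 1.3861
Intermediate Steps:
W = -139604839/99773016 (W = (7119 + 12218)*(-1/21756) + 9363*(-1/18344) = 19337*(-1/21756) - 9363/18344 = -19337/21756 - 9363/18344 = -139604839/99773016 ≈ -1.3992)
w(-48 - 1*28, -189) - W = 1/(-48 - 1*28) - 1*(-139604839/99773016) = 1/(-48 - 28) + 139604839/99773016 = 1/(-76) + 139604839/99773016 = -1/76 + 139604839/99773016 = 2627548687/1895687304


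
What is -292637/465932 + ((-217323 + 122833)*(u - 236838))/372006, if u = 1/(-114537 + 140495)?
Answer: 67665372200154887141/1124821787602284 ≈ 60157.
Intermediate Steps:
u = 1/25958 ≈ 3.8524e-5
-292637/465932 + ((-217323 + 122833)*(u - 236838))/372006 = -292637/465932 + ((-217323 + 122833)*(1/25958 - 236838))/372006 = -292637*1/465932 - 94490*(-6147840803/25958)*(1/372006) = -292637/465932 + (290454738737735/12979)*(1/372006) = -292637/465932 + 290454738737735/4828265874 = 67665372200154887141/1124821787602284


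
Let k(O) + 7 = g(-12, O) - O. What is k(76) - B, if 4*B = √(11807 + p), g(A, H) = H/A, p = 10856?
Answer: -268/3 - √22663/4 ≈ -126.97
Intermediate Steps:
B = √22663/4 (B = √(11807 + 10856)/4 = √22663/4 ≈ 37.636)
k(O) = -7 - 13*O/12 (k(O) = -7 + (O/(-12) - O) = -7 + (O*(-1/12) - O) = -7 + (-O/12 - O) = -7 - 13*O/12)
k(76) - B = (-7 - 13/12*76) - √22663/4 = (-7 - 247/3) - √22663/4 = -268/3 - √22663/4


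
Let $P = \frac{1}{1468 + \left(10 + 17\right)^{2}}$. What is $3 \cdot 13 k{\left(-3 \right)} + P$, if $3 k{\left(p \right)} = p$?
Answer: $- \frac{85682}{2197} \approx -39.0$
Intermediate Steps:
$k{\left(p \right)} = \frac{p}{3}$
$P = \frac{1}{2197}$ ($P = \frac{1}{1468 + 27^{2}} = \frac{1}{1468 + 729} = \frac{1}{2197} \approx 0.00045517$)
$3 \cdot 13 k{\left(-3 \right)} + P = 3 \cdot 13 \cdot \frac{1}{3} \left(-3\right) + \frac{1}{2197} = 39 \left(-1\right) + \frac{1}{2197} = -39 + \frac{1}{2197} = - \frac{85682}{2197}$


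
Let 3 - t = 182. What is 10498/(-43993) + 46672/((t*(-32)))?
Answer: 4295493/543086 ≈ 7.9094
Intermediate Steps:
t = -179 (t = 3 - 1*182 = 3 - 182 = -179)
10498/(-43993) + 46672/((t*(-32))) = 10498/(-43993) + 46672/((-179*(-32))) = 10498*(-1/43993) + 46672/5728 = -362/1517 + 46672*(1/5728) = -362/1517 + 2917/358 = 4295493/543086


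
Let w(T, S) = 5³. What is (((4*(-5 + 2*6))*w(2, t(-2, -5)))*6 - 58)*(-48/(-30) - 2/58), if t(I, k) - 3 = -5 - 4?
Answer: 4753834/145 ≈ 32785.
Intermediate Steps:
t(I, k) = -6 (t(I, k) = 3 + (-5 - 4) = 3 - 9 = -6)
w(T, S) = 125
(((4*(-5 + 2*6))*w(2, t(-2, -5)))*6 - 58)*(-48/(-30) - 2/58) = (((4*(-5 + 2*6))*125)*6 - 58)*(-48/(-30) - 2/58) = (((4*(-5 + 12))*125)*6 - 58)*(-48*(-1/30) - 2*1/58) = (((4*7)*125)*6 - 58)*(8/5 - 1/29) = ((28*125)*6 - 58)*(227/145) = (3500*6 - 58)*(227/145) = (21000 - 58)*(227/145) = 20942*(227/145) = 4753834/145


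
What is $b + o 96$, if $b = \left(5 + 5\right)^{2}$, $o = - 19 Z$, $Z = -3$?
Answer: $5572$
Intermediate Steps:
$o = 57$ ($o = \left(-19\right) \left(-3\right) = 57$)
$b = 100$ ($b = 10^{2} = 100$)
$b + o 96 = 100 + 57 \cdot 96 = 100 + 5472 = 5572$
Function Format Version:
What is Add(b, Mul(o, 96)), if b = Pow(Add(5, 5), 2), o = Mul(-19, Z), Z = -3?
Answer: 5572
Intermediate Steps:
o = 57 (o = Mul(-19, -3) = 57)
b = 100 (b = Pow(10, 2) = 100)
Add(b, Mul(o, 96)) = Add(100, Mul(57, 96)) = Add(100, 5472) = 5572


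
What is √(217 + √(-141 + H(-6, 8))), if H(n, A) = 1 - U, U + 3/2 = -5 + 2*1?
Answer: √(868 + 2*I*√542)/2 ≈ 14.736 + 0.39496*I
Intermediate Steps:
U = -9/2 (U = -3/2 + (-5 + 2*1) = -3/2 + (-5 + 2) = -3/2 - 3 = -9/2 ≈ -4.5000)
H(n, A) = 11/2 (H(n, A) = 1 - 1*(-9/2) = 1 + 9/2 = 11/2)
√(217 + √(-141 + H(-6, 8))) = √(217 + √(-141 + 11/2)) = √(217 + √(-271/2)) = √(217 + I*√542/2)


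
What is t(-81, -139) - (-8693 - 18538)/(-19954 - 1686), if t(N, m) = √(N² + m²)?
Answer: -27231/21640 + √25882 ≈ 159.62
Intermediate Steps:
t(-81, -139) - (-8693 - 18538)/(-19954 - 1686) = √((-81)² + (-139)²) - (-8693 - 18538)/(-19954 - 1686) = √(6561 + 19321) - (-27231)/(-21640) = √25882 - (-27231)*(-1)/21640 = √25882 - 1*27231/21640 = √25882 - 27231/21640 = -27231/21640 + √25882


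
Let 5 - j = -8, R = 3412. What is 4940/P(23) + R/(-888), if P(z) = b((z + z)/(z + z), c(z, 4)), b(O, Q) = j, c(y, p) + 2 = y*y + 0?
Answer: 83507/222 ≈ 376.16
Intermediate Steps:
c(y, p) = -2 + y² (c(y, p) = -2 + (y*y + 0) = -2 + (y² + 0) = -2 + y²)
j = 13 (j = 5 - 1*(-8) = 5 + 8 = 13)
b(O, Q) = 13
P(z) = 13
4940/P(23) + R/(-888) = 4940/13 + 3412/(-888) = 4940*(1/13) + 3412*(-1/888) = 380 - 853/222 = 83507/222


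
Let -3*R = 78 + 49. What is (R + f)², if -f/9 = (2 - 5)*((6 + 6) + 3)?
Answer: 1183744/9 ≈ 1.3153e+5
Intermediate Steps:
R = -127/3 (R = -(78 + 49)/3 = -⅓*127 = -127/3 ≈ -42.333)
f = 405 (f = -9*(2 - 5)*((6 + 6) + 3) = -(-27)*(12 + 3) = -(-27)*15 = -9*(-45) = 405)
(R + f)² = (-127/3 + 405)² = (1088/3)² = 1183744/9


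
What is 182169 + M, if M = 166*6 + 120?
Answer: 183285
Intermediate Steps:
M = 1116 (M = 996 + 120 = 1116)
182169 + M = 182169 + 1116 = 183285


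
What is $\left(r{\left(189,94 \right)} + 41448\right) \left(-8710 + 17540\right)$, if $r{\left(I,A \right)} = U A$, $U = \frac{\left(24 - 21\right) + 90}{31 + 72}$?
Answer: $\frac{37773733380}{103} \approx 3.6674 \cdot 10^{8}$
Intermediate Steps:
$U = \frac{93}{103}$ ($U = \frac{3 + 90}{103} = 93 \cdot \frac{1}{103} = \frac{93}{103} \approx 0.90291$)
$r{\left(I,A \right)} = \frac{93 A}{103}$
$\left(r{\left(189,94 \right)} + 41448\right) \left(-8710 + 17540\right) = \left(\frac{93}{103} \cdot 94 + 41448\right) \left(-8710 + 17540\right) = \left(\frac{8742}{103} + 41448\right) 8830 = \frac{4277886}{103} \cdot 8830 = \frac{37773733380}{103}$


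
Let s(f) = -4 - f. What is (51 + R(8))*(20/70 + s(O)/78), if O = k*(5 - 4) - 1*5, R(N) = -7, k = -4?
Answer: 4202/273 ≈ 15.392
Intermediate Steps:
O = -9 (O = -4*(5 - 4) - 1*5 = -4*1 - 5 = -4 - 5 = -9)
(51 + R(8))*(20/70 + s(O)/78) = (51 - 7)*(20/70 + (-4 - 1*(-9))/78) = 44*(20*(1/70) + (-4 + 9)*(1/78)) = 44*(2/7 + 5*(1/78)) = 44*(2/7 + 5/78) = 44*(191/546) = 4202/273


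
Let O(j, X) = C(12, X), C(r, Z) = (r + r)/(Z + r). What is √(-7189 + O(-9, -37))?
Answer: I*√179749/5 ≈ 84.794*I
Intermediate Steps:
C(r, Z) = 2*r/(Z + r) (C(r, Z) = (2*r)/(Z + r) = 2*r/(Z + r))
O(j, X) = 24/(12 + X) (O(j, X) = 2*12/(X + 12) = 2*12/(12 + X) = 24/(12 + X))
√(-7189 + O(-9, -37)) = √(-7189 + 24/(12 - 37)) = √(-7189 + 24/(-25)) = √(-7189 + 24*(-1/25)) = √(-7189 - 24/25) = √(-179749/25) = I*√179749/5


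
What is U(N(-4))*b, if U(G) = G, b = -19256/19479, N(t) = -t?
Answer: -77024/19479 ≈ -3.9542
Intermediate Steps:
b = -19256/19479 (b = -19256*1/19479 = -19256/19479 ≈ -0.98855)
U(N(-4))*b = -1*(-4)*(-19256/19479) = 4*(-19256/19479) = -77024/19479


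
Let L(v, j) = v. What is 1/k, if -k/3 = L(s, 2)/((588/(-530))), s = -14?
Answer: -7/265 ≈ -0.026415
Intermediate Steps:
k = -265/7 (k = -(-42)/(588/(-530)) = -(-42)/(588*(-1/530)) = -(-42)/(-294/265) = -(-42)*(-265)/294 = -3*265/21 = -265/7 ≈ -37.857)
1/k = 1/(-265/7) = -7/265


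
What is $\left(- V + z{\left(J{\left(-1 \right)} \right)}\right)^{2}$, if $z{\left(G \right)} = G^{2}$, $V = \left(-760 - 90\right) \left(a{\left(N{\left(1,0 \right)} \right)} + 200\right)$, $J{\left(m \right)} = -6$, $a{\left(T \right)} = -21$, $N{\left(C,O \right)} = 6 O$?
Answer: $23160578596$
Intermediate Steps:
$V = -152150$ ($V = \left(-760 - 90\right) \left(-21 + 200\right) = \left(-850\right) 179 = -152150$)
$\left(- V + z{\left(J{\left(-1 \right)} \right)}\right)^{2} = \left(\left(-1\right) \left(-152150\right) + \left(-6\right)^{2}\right)^{2} = \left(152150 + 36\right)^{2} = 152186^{2} = 23160578596$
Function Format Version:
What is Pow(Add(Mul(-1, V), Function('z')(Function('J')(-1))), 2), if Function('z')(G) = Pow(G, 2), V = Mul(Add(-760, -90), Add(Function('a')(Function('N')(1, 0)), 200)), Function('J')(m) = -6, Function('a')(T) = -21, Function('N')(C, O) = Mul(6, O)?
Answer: 23160578596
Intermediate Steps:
V = -152150 (V = Mul(Add(-760, -90), Add(-21, 200)) = Mul(-850, 179) = -152150)
Pow(Add(Mul(-1, V), Function('z')(Function('J')(-1))), 2) = Pow(Add(Mul(-1, -152150), Pow(-6, 2)), 2) = Pow(Add(152150, 36), 2) = Pow(152186, 2) = 23160578596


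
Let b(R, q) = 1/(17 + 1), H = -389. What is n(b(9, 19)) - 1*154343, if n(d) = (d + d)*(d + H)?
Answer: -25010567/162 ≈ -1.5439e+5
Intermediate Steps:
b(R, q) = 1/18
n(d) = 2*d*(-389 + d) (n(d) = (d + d)*(d - 389) = (2*d)*(-389 + d) = 2*d*(-389 + d))
n(b(9, 19)) - 1*154343 = 2*(1/18)*(-389 + 1/18) - 1*154343 = 2*(1/18)*(-7001/18) - 154343 = -7001/162 - 154343 = -25010567/162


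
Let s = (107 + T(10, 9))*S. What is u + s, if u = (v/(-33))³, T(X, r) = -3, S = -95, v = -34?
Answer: -355018256/35937 ≈ -9878.9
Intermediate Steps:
s = -9880 (s = (107 - 3)*(-95) = 104*(-95) = -9880)
u = 39304/35937 (u = (-34/(-33))³ = (-34*(-1/33))³ = (34/33)³ = 39304/35937 ≈ 1.0937)
u + s = 39304/35937 - 9880 = -355018256/35937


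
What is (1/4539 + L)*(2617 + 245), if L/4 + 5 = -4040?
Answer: -70062732126/1513 ≈ -4.6307e+7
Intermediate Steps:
L = -16180 (L = -20 + 4*(-4040) = -20 - 16160 = -16180)
(1/4539 + L)*(2617 + 245) = (1/4539 - 16180)*(2617 + 245) = (1/4539 - 16180)*2862 = -73441019/4539*2862 = -70062732126/1513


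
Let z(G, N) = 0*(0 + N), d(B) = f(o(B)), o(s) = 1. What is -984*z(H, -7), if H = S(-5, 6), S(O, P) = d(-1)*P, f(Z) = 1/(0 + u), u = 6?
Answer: 0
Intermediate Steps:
f(Z) = ⅙ (f(Z) = 1/(0 + 6) = 1/6 = ⅙)
d(B) = ⅙
S(O, P) = P/6
H = 1 (H = (⅙)*6 = 1)
z(G, N) = 0 (z(G, N) = 0*N = 0)
-984*z(H, -7) = -984*0 = 0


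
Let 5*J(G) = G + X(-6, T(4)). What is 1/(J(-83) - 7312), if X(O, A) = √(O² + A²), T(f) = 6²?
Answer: -183215/1342708117 - 30*√37/1342708117 ≈ -0.00013659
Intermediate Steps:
T(f) = 36
X(O, A) = √(A² + O²)
J(G) = G/5 + 6*√37/5 (J(G) = (G + √(36² + (-6)²))/5 = (G + √(1296 + 36))/5 = (G + √1332)/5 = (G + 6*√37)/5 = G/5 + 6*√37/5)
1/(J(-83) - 7312) = 1/(((⅕)*(-83) + 6*√37/5) - 7312) = 1/((-83/5 + 6*√37/5) - 7312) = 1/(-36643/5 + 6*√37/5)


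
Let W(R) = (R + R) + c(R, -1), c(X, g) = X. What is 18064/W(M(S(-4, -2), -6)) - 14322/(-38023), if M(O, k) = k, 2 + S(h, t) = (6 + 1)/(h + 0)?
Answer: -343294838/342207 ≈ -1003.2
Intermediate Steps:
S(h, t) = -2 + 7/h (S(h, t) = -2 + (6 + 1)/(h + 0) = -2 + 7/h)
W(R) = 3*R (W(R) = (R + R) + R = 2*R + R = 3*R)
18064/W(M(S(-4, -2), -6)) - 14322/(-38023) = 18064/((3*(-6))) - 14322/(-38023) = 18064/(-18) - 14322*(-1/38023) = 18064*(-1/18) + 14322/38023 = -9032/9 + 14322/38023 = -343294838/342207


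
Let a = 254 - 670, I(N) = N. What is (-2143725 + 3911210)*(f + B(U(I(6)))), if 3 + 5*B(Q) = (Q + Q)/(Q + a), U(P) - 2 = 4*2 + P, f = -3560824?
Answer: -157342602410269/25 ≈ -6.2937e+12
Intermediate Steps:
a = -416
U(P) = 10 + P (U(P) = 2 + (4*2 + P) = 2 + (8 + P) = 10 + P)
B(Q) = -⅗ + 2*Q/(5*(-416 + Q)) (B(Q) = -⅗ + ((Q + Q)/(Q - 416))/5 = -⅗ + ((2*Q)/(-416 + Q))/5 = -⅗ + (2*Q/(-416 + Q))/5 = -⅗ + 2*Q/(5*(-416 + Q)))
(-2143725 + 3911210)*(f + B(U(I(6)))) = (-2143725 + 3911210)*(-3560824 + (1248 - (10 + 6))/(5*(-416 + (10 + 6)))) = 1767485*(-3560824 + (1248 - 1*16)/(5*(-416 + 16))) = 1767485*(-3560824 + (⅕)*(1248 - 16)/(-400)) = 1767485*(-3560824 + (⅕)*(-1/400)*1232) = 1767485*(-3560824 - 77/125) = 1767485*(-445103077/125) = -157342602410269/25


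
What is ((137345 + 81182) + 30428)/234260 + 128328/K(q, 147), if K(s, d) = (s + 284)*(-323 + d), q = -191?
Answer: -108280091/15976532 ≈ -6.7774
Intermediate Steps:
K(s, d) = (-323 + d)*(284 + s) (K(s, d) = (284 + s)*(-323 + d) = (-323 + d)*(284 + s))
((137345 + 81182) + 30428)/234260 + 128328/K(q, 147) = ((137345 + 81182) + 30428)/234260 + 128328/(-91732 - 323*(-191) + 284*147 + 147*(-191)) = (218527 + 30428)*(1/234260) + 128328/(-91732 + 61693 + 41748 - 28077) = 248955*(1/234260) + 128328/(-16368) = 49791/46852 + 128328*(-1/16368) = 49791/46852 - 5347/682 = -108280091/15976532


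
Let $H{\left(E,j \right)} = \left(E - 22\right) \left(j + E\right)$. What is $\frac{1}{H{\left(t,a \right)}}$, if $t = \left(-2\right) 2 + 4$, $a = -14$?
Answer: $\frac{1}{308} \approx 0.0032468$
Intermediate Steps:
$t = 0$ ($t = -4 + 4 = 0$)
$H{\left(E,j \right)} = \left(-22 + E\right) \left(E + j\right)$
$\frac{1}{H{\left(t,a \right)}} = \frac{1}{0^{2} - 0 - -308 + 0 \left(-14\right)} = \frac{1}{0 + 0 + 308 + 0} = \frac{1}{308}$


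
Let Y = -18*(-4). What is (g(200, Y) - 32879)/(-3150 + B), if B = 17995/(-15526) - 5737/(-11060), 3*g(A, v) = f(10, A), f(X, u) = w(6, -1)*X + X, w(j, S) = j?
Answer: 1208977481180/115932914151 ≈ 10.428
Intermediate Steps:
Y = 72
f(X, u) = 7*X (f(X, u) = 6*X + X = 7*X)
g(A, v) = 70/3 (g(A, v) = (7*10)/3 = (⅓)*70 = 70/3)
B = -7853717/12265540 (B = 17995*(-1/15526) - 5737*(-1/11060) = -17995/15526 + 5737/11060 = -7853717/12265540 ≈ -0.64031)
(g(200, Y) - 32879)/(-3150 + B) = (70/3 - 32879)/(-3150 - 7853717/12265540) = -98567/(3*(-38644304717/12265540)) = -98567/3*(-12265540/38644304717) = 1208977481180/115932914151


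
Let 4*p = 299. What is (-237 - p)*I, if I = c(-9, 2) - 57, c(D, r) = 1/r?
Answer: 140911/8 ≈ 17614.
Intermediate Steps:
p = 299/4 (p = (¼)*299 = 299/4 ≈ 74.750)
I = -113/2 (I = 1/2 - 57 = ½ - 57 = -113/2 ≈ -56.500)
(-237 - p)*I = (-237 - 1*299/4)*(-113/2) = (-237 - 299/4)*(-113/2) = -1247/4*(-113/2) = 140911/8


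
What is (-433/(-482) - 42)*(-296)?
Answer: 2932028/241 ≈ 12166.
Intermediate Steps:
(-433/(-482) - 42)*(-296) = (-433*(-1/482) - 42)*(-296) = (433/482 - 42)*(-296) = -19811/482*(-296) = 2932028/241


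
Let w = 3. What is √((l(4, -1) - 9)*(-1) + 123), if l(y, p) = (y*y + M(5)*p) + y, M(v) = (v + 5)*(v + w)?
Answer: 8*√3 ≈ 13.856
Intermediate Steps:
M(v) = (3 + v)*(5 + v) (M(v) = (v + 5)*(v + 3) = (5 + v)*(3 + v) = (3 + v)*(5 + v))
l(y, p) = y + y² + 80*p (l(y, p) = (y*y + (15 + 5² + 8*5)*p) + y = (y² + (15 + 25 + 40)*p) + y = (y² + 80*p) + y = y + y² + 80*p)
√((l(4, -1) - 9)*(-1) + 123) = √(((4 + 4² + 80*(-1)) - 9)*(-1) + 123) = √(((4 + 16 - 80) - 9)*(-1) + 123) = √((-60 - 9)*(-1) + 123) = √(-69*(-1) + 123) = √(69 + 123) = √192 = 8*√3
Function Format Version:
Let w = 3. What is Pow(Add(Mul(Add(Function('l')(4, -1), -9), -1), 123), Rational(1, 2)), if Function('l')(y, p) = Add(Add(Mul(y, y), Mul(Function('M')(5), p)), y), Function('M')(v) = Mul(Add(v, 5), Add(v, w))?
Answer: Mul(8, Pow(3, Rational(1, 2))) ≈ 13.856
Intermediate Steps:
Function('M')(v) = Mul(Add(3, v), Add(5, v)) (Function('M')(v) = Mul(Add(v, 5), Add(v, 3)) = Mul(Add(5, v), Add(3, v)) = Mul(Add(3, v), Add(5, v)))
Function('l')(y, p) = Add(y, Pow(y, 2), Mul(80, p)) (Function('l')(y, p) = Add(Add(Mul(y, y), Mul(Add(15, Pow(5, 2), Mul(8, 5)), p)), y) = Add(Add(Pow(y, 2), Mul(Add(15, 25, 40), p)), y) = Add(Add(Pow(y, 2), Mul(80, p)), y) = Add(y, Pow(y, 2), Mul(80, p)))
Pow(Add(Mul(Add(Function('l')(4, -1), -9), -1), 123), Rational(1, 2)) = Pow(Add(Mul(Add(Add(4, Pow(4, 2), Mul(80, -1)), -9), -1), 123), Rational(1, 2)) = Pow(Add(Mul(Add(Add(4, 16, -80), -9), -1), 123), Rational(1, 2)) = Pow(Add(Mul(Add(-60, -9), -1), 123), Rational(1, 2)) = Pow(Add(Mul(-69, -1), 123), Rational(1, 2)) = Pow(Add(69, 123), Rational(1, 2)) = Pow(192, Rational(1, 2)) = Mul(8, Pow(3, Rational(1, 2)))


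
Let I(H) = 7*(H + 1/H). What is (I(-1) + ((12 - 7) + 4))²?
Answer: 25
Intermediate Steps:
I(H) = 7*H + 7/H
(I(-1) + ((12 - 7) + 4))² = ((7*(-1) + 7/(-1)) + ((12 - 7) + 4))² = ((-7 + 7*(-1)) + (5 + 4))² = ((-7 - 7) + 9)² = (-14 + 9)² = (-5)² = 25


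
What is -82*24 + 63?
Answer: -1905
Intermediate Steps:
-82*24 + 63 = -1968 + 63 = -1905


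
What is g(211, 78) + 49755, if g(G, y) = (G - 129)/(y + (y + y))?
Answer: 5821376/117 ≈ 49755.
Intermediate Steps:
g(G, y) = (-129 + G)/(3*y) (g(G, y) = (-129 + G)/(y + 2*y) = (-129 + G)/((3*y)) = (-129 + G)*(1/(3*y)) = (-129 + G)/(3*y))
g(211, 78) + 49755 = (⅓)*(-129 + 211)/78 + 49755 = (⅓)*(1/78)*82 + 49755 = 41/117 + 49755 = 5821376/117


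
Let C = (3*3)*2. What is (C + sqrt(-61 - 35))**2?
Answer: 228 + 144*I*sqrt(6) ≈ 228.0 + 352.73*I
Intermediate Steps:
C = 18 (C = 9*2 = 18)
(C + sqrt(-61 - 35))**2 = (18 + sqrt(-61 - 35))**2 = (18 + sqrt(-96))**2 = (18 + 4*I*sqrt(6))**2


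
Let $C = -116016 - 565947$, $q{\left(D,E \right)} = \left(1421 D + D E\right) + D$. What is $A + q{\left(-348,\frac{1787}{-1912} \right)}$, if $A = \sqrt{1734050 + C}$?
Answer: $- \frac{236385699}{478} + \sqrt{1052087} \approx -4.9351 \cdot 10^{5}$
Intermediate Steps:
$q{\left(D,E \right)} = 1422 D + D E$
$C = -681963$ ($C = -116016 - 565947 = -681963$)
$A = \sqrt{1052087}$ ($A = \sqrt{1734050 - 681963} = \sqrt{1052087} \approx 1025.7$)
$A + q{\left(-348,\frac{1787}{-1912} \right)} = \sqrt{1052087} - 348 \left(1422 + \frac{1787}{-1912}\right) = \sqrt{1052087} - 348 \left(1422 + 1787 \left(- \frac{1}{1912}\right)\right) = \sqrt{1052087} - 348 \left(1422 - \frac{1787}{1912}\right) = \sqrt{1052087} - \frac{236385699}{478} = - \frac{236385699}{478} + \sqrt{1052087}$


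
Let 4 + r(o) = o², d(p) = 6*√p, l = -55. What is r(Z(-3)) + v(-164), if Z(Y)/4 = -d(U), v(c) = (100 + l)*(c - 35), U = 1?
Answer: -8383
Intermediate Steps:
v(c) = -1575 + 45*c (v(c) = (100 - 55)*(c - 35) = 45*(-35 + c) = -1575 + 45*c)
Z(Y) = -24 (Z(Y) = 4*(-6*√1) = 4*(-6) = -24)
r(o) = -4 + o²
r(Z(-3)) + v(-164) = (-4 + (-24)²) + (-1575 + 45*(-164)) = (-4 + 576) + (-1575 - 7380) = 572 - 8955 = -8383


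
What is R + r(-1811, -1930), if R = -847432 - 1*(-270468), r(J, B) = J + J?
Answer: -580586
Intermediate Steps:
r(J, B) = 2*J
R = -576964 (R = -847432 + 270468 = -576964)
R + r(-1811, -1930) = -576964 + 2*(-1811) = -576964 - 3622 = -580586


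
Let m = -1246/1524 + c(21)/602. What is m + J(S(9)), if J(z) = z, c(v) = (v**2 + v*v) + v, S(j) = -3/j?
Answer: 133/381 ≈ 0.34908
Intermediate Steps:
c(v) = v + 2*v**2 (c(v) = (v**2 + v**2) + v = 2*v**2 + v = v + 2*v**2)
m = 260/381 (m = -1246/1524 + (21*(1 + 2*21))/602 = -1246*1/1524 + (21*(1 + 42))*(1/602) = -623/762 + (21*43)*(1/602) = -623/762 + 903*(1/602) = -623/762 + 3/2 = 260/381 ≈ 0.68242)
m + J(S(9)) = 260/381 - 3/9 = 260/381 - 3*1/9 = 260/381 - 1/3 = 133/381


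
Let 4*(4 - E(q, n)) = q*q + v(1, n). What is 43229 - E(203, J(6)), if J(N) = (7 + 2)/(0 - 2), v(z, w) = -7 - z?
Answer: 214101/4 ≈ 53525.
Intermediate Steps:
J(N) = -9/2 (J(N) = 9/(-2) = 9*(-½) = -9/2)
E(q, n) = 6 - q²/4 (E(q, n) = 4 - (q*q + (-7 - 1*1))/4 = 4 - (q² + (-7 - 1))/4 = 4 - (q² - 8)/4 = 4 - (-8 + q²)/4 = 4 + (2 - q²/4) = 6 - q²/4)
43229 - E(203, J(6)) = 43229 - (6 - ¼*203²) = 43229 - (6 - ¼*41209) = 43229 - (6 - 41209/4) = 43229 - 1*(-41185/4) = 43229 + 41185/4 = 214101/4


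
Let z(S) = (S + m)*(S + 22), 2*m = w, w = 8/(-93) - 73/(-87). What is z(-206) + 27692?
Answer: 58908520/899 ≈ 65527.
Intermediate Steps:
w = 677/899 (w = 8*(-1/93) - 73*(-1/87) = -8/93 + 73/87 = 677/899 ≈ 0.75306)
m = 677/1798 (m = (½)*(677/899) = 677/1798 ≈ 0.37653)
z(S) = (22 + S)*(677/1798 + S) (z(S) = (S + 677/1798)*(S + 22) = (677/1798 + S)*(22 + S) = (22 + S)*(677/1798 + S))
z(-206) + 27692 = (7447/899 + (-206)² + (40233/1798)*(-206)) + 27692 = (7447/899 + 42436 - 4143999/899) + 27692 = 34013412/899 + 27692 = 58908520/899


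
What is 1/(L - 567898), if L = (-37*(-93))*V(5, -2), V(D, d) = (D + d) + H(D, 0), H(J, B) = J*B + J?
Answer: -1/540370 ≈ -1.8506e-6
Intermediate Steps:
H(J, B) = J + B*J (H(J, B) = B*J + J = J + B*J)
V(D, d) = d + 2*D (V(D, d) = (D + d) + D*(1 + 0) = (D + d) + D*1 = (D + d) + D = d + 2*D)
L = 27528 (L = (-37*(-93))*(-2 + 2*5) = 3441*(-2 + 10) = 3441*8 = 27528)
1/(L - 567898) = 1/(27528 - 567898) = 1/(-540370) = -1/540370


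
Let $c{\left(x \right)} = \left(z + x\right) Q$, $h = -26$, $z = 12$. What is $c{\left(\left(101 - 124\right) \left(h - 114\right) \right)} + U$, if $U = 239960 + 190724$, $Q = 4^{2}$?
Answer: $482396$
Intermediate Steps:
$Q = 16$
$U = 430684$
$c{\left(x \right)} = 192 + 16 x$ ($c{\left(x \right)} = \left(12 + x\right) 16 = 192 + 16 x$)
$c{\left(\left(101 - 124\right) \left(h - 114\right) \right)} + U = \left(192 + 16 \left(101 - 124\right) \left(-26 - 114\right)\right) + 430684 = \left(192 + 16 \left(\left(-23\right) \left(-140\right)\right)\right) + 430684 = \left(192 + 16 \cdot 3220\right) + 430684 = \left(192 + 51520\right) + 430684 = 51712 + 430684 = 482396$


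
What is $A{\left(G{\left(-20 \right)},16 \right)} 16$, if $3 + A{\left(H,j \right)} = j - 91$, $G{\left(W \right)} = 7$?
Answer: $-1248$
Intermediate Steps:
$A{\left(H,j \right)} = -94 + j$ ($A{\left(H,j \right)} = -3 + \left(j - 91\right) = -3 + \left(-91 + j\right) = -94 + j$)
$A{\left(G{\left(-20 \right)},16 \right)} 16 = \left(-94 + 16\right) 16 = \left(-78\right) 16 = -1248$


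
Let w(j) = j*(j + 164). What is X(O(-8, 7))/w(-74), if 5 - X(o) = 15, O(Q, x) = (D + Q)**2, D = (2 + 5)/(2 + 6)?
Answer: 1/666 ≈ 0.0015015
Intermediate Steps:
D = 7/8 ≈ 0.87500
O(Q, x) = (7/8 + Q)**2
X(o) = -10 (X(o) = 5 - 1*15 = 5 - 15 = -10)
w(j) = j*(164 + j)
X(O(-8, 7))/w(-74) = -10*(-1/(74*(164 - 74))) = -10/((-74*90)) = -10/(-6660) = -10*(-1/6660) = 1/666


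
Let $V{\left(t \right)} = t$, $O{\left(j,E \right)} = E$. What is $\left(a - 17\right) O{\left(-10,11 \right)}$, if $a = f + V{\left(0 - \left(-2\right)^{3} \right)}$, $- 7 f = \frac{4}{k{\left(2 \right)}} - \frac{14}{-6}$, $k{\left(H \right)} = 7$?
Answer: $- \frac{15224}{147} \approx -103.56$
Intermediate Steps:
$f = - \frac{61}{147}$ ($f = - \frac{\frac{4}{7} - \frac{14}{-6}}{7} = - \frac{4 \cdot \frac{1}{7} - - \frac{7}{3}}{7} = - \frac{\frac{4}{7} + \frac{7}{3}}{7} = \left(- \frac{1}{7}\right) \frac{61}{21} = - \frac{61}{147} \approx -0.41497$)
$a = \frac{1115}{147}$ ($a = - \frac{61}{147} + \left(0 - \left(-2\right)^{3}\right) = - \frac{61}{147} + \left(0 - -8\right) = - \frac{61}{147} + \left(0 + 8\right) = - \frac{61}{147} + 8 = \frac{1115}{147} \approx 7.585$)
$\left(a - 17\right) O{\left(-10,11 \right)} = \left(\frac{1115}{147} - 17\right) 11 = \left(- \frac{1384}{147}\right) 11 = - \frac{15224}{147}$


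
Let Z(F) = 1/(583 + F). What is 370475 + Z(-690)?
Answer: 39640824/107 ≈ 3.7048e+5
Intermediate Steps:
370475 + Z(-690) = 370475 + 1/(583 - 690) = 370475 + 1/(-107) = 370475 - 1/107 = 39640824/107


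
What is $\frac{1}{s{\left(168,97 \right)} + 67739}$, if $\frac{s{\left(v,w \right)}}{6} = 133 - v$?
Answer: $\frac{1}{67529} \approx 1.4808 \cdot 10^{-5}$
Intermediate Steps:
$s{\left(v,w \right)} = 798 - 6 v$ ($s{\left(v,w \right)} = 6 \left(133 - v\right) = 798 - 6 v$)
$\frac{1}{s{\left(168,97 \right)} + 67739} = \frac{1}{\left(798 - 1008\right) + 67739} = \frac{1}{-210 + 67739} = \frac{1}{67529}$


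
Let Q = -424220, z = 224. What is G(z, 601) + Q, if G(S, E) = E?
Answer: -423619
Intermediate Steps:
G(z, 601) + Q = 601 - 424220 = -423619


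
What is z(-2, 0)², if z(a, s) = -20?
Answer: 400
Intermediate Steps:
z(-2, 0)² = (-20)² = 400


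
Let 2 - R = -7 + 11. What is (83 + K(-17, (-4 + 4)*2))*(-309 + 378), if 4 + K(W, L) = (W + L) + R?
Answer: 4140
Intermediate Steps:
R = -2 (R = 2 - (-7 + 11) = 2 - 1*4 = 2 - 4 = -2)
K(W, L) = -6 + L + W (K(W, L) = -4 + ((W + L) - 2) = -4 + ((L + W) - 2) = -4 + (-2 + L + W) = -6 + L + W)
(83 + K(-17, (-4 + 4)*2))*(-309 + 378) = (83 + (-6 + (-4 + 4)*2 - 17))*(-309 + 378) = (83 + (-6 + 0*2 - 17))*69 = (83 + (-6 + 0 - 17))*69 = (83 - 23)*69 = 60*69 = 4140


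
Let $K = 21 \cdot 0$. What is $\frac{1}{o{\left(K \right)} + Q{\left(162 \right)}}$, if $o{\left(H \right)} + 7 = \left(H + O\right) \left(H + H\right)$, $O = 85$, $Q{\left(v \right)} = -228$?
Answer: $- \frac{1}{235} \approx -0.0042553$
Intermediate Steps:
$K = 0$
$o{\left(H \right)} = -7 + 2 H \left(85 + H\right)$ ($o{\left(H \right)} = -7 + \left(H + 85\right) \left(H + H\right) = -7 + \left(85 + H\right) 2 H = -7 + 2 H \left(85 + H\right)$)
$\frac{1}{o{\left(K \right)} + Q{\left(162 \right)}} = \frac{1}{\left(-7 + 2 \cdot 0^{2} + 170 \cdot 0\right) - 228} = \frac{1}{\left(-7 + 2 \cdot 0 + 0\right) - 228} = \frac{1}{\left(-7 + 0 + 0\right) - 228} = \frac{1}{-7 - 228} = \frac{1}{-235} = - \frac{1}{235}$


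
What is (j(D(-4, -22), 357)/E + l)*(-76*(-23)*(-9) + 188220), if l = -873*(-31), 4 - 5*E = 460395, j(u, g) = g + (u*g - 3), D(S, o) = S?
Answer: 2149125793213464/460391 ≈ 4.6680e+9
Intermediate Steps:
j(u, g) = -3 + g + g*u (j(u, g) = g + (g*u - 3) = g + (-3 + g*u) = -3 + g + g*u)
E = -460391/5 (E = 4/5 - 1/5*460395 = 4/5 - 92079 = -460391/5 ≈ -92078.)
l = 27063
(j(D(-4, -22), 357)/E + l)*(-76*(-23)*(-9) + 188220) = ((-3 + 357 + 357*(-4))/(-460391/5) + 27063)*(-76*(-23)*(-9) + 188220) = ((-3 + 357 - 1428)*(-5/460391) + 27063)*(1748*(-9) + 188220) = (-1074*(-5/460391) + 27063)*(-15732 + 188220) = (5370/460391 + 27063)*172488 = (12459567003/460391)*172488 = 2149125793213464/460391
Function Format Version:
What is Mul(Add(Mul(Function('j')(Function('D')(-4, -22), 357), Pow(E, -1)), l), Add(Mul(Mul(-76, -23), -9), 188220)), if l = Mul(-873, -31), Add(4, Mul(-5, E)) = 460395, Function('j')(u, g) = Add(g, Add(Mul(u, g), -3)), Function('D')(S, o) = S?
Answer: Rational(2149125793213464, 460391) ≈ 4.6680e+9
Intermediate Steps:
Function('j')(u, g) = Add(-3, g, Mul(g, u)) (Function('j')(u, g) = Add(g, Add(Mul(g, u), -3)) = Add(g, Add(-3, Mul(g, u))) = Add(-3, g, Mul(g, u)))
E = Rational(-460391, 5) (E = Add(Rational(4, 5), Mul(Rational(-1, 5), 460395)) = Add(Rational(4, 5), -92079) = Rational(-460391, 5) ≈ -92078.)
l = 27063
Mul(Add(Mul(Function('j')(Function('D')(-4, -22), 357), Pow(E, -1)), l), Add(Mul(Mul(-76, -23), -9), 188220)) = Mul(Add(Mul(Add(-3, 357, Mul(357, -4)), Pow(Rational(-460391, 5), -1)), 27063), Add(Mul(Mul(-76, -23), -9), 188220)) = Mul(Add(Mul(Add(-3, 357, -1428), Rational(-5, 460391)), 27063), Add(Mul(1748, -9), 188220)) = Mul(Add(Mul(-1074, Rational(-5, 460391)), 27063), Add(-15732, 188220)) = Mul(Add(Rational(5370, 460391), 27063), 172488) = Mul(Rational(12459567003, 460391), 172488) = Rational(2149125793213464, 460391)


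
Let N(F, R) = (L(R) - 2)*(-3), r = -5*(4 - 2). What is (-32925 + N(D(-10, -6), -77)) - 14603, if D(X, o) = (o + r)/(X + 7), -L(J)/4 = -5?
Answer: -47582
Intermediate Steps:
r = -10 (r = -5*2 = -10)
L(J) = 20 (L(J) = -4*(-5) = 20)
D(X, o) = (-10 + o)/(7 + X) (D(X, o) = (o - 10)/(X + 7) = (-10 + o)/(7 + X))
N(F, R) = -54 (N(F, R) = (20 - 2)*(-3) = 18*(-3) = -54)
(-32925 + N(D(-10, -6), -77)) - 14603 = (-32925 - 54) - 14603 = -32979 - 14603 = -47582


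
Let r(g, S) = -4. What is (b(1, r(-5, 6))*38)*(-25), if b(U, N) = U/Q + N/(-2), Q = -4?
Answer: -3325/2 ≈ -1662.5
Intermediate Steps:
b(U, N) = -N/2 - U/4 (b(U, N) = U/(-4) + N/(-2) = U*(-1/4) + N*(-1/2) = -U/4 - N/2 = -N/2 - U/4)
(b(1, r(-5, 6))*38)*(-25) = ((-1/2*(-4) - 1/4*1)*38)*(-25) = ((2 - 1/4)*38)*(-25) = ((7/4)*38)*(-25) = (133/2)*(-25) = -3325/2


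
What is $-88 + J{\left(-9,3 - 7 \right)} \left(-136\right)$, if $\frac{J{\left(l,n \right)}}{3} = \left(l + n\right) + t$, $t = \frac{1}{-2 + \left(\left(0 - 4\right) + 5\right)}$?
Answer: $5624$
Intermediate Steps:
$t = -1$ ($t = \frac{1}{-2 + \left(-4 + 5\right)} = \frac{1}{-2 + 1} = \frac{1}{-1} = -1$)
$J{\left(l,n \right)} = -3 + 3 l + 3 n$ ($J{\left(l,n \right)} = 3 \left(\left(l + n\right) - 1\right) = 3 \left(-1 + l + n\right) = -3 + 3 l + 3 n$)
$-88 + J{\left(-9,3 - 7 \right)} \left(-136\right) = -88 + \left(-3 + 3 \left(-9\right) + 3 \left(3 - 7\right)\right) \left(-136\right) = -88 + \left(-3 - 27 + 3 \left(3 - 7\right)\right) \left(-136\right) = -88 + \left(-3 - 27 + 3 \left(-4\right)\right) \left(-136\right) = -88 + \left(-3 - 27 - 12\right) \left(-136\right) = -88 - -5712 = -88 + 5712 = 5624$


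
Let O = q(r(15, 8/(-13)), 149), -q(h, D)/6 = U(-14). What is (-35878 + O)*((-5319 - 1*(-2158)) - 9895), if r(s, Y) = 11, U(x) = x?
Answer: 467326464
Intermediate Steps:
q(h, D) = 84 (q(h, D) = -6*(-14) = 84)
O = 84
(-35878 + O)*((-5319 - 1*(-2158)) - 9895) = (-35878 + 84)*((-5319 - 1*(-2158)) - 9895) = -35794*((-5319 + 2158) - 9895) = -35794*(-3161 - 9895) = -35794*(-13056) = 467326464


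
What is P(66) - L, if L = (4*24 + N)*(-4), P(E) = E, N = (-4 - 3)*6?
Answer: 282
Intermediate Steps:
N = -42 (N = -7*6 = -42)
L = -216 (L = (4*24 - 42)*(-4) = (96 - 42)*(-4) = 54*(-4) = -216)
P(66) - L = 66 - 1*(-216) = 66 + 216 = 282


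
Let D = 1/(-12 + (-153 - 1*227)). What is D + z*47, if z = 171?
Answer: 3150503/392 ≈ 8037.0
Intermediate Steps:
D = -1/392 (D = 1/(-12 + (-153 - 227)) = 1/(-12 - 380) = 1/(-392) = -1/392 ≈ -0.0025510)
D + z*47 = -1/392 + 171*47 = -1/392 + 8037 = 3150503/392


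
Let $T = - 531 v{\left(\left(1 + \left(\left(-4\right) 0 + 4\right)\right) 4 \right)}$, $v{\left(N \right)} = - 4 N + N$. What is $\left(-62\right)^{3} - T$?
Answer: $-270188$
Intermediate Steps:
$v{\left(N \right)} = - 3 N$
$T = 31860$ ($T = - 531 \left(- 3 \left(1 + \left(\left(-4\right) 0 + 4\right)\right) 4\right) = - 531 \left(- 3 \left(1 + \left(0 + 4\right)\right) 4\right) = - 531 \left(- 3 \left(1 + 4\right) 4\right) = - 531 \left(- 3 \cdot 5 \cdot 4\right) = - 531 \left(\left(-3\right) 20\right) = \left(-531\right) \left(-60\right) = 31860$)
$\left(-62\right)^{3} - T = \left(-62\right)^{3} - 31860 = -238328 - 31860 = -270188$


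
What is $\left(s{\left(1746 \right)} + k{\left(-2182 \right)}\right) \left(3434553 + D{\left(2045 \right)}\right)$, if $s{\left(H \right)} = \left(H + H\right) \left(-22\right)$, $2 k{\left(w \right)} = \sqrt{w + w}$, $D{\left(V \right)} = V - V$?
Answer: $-263856099672 + 3434553 i \sqrt{1091} \approx -2.6386 \cdot 10^{11} + 1.1344 \cdot 10^{8} i$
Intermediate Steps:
$D{\left(V \right)} = 0$
$k{\left(w \right)} = \frac{\sqrt{2} \sqrt{w}}{2}$ ($k{\left(w \right)} = \frac{\sqrt{w + w}}{2} = \frac{\sqrt{2 w}}{2} = \frac{\sqrt{2} \sqrt{w}}{2}$)
$s{\left(H \right)} = - 44 H$ ($s{\left(H \right)} = 2 H \left(-22\right) = - 44 H$)
$\left(s{\left(1746 \right)} + k{\left(-2182 \right)}\right) \left(3434553 + D{\left(2045 \right)}\right) = \left(\left(-44\right) 1746 + \frac{\sqrt{2} \sqrt{-2182}}{2}\right) \left(3434553 + 0\right) = \left(-76824 + \frac{\sqrt{2} i \sqrt{2182}}{2}\right) 3434553 = \left(-76824 + i \sqrt{1091}\right) 3434553 = -263856099672 + 3434553 i \sqrt{1091}$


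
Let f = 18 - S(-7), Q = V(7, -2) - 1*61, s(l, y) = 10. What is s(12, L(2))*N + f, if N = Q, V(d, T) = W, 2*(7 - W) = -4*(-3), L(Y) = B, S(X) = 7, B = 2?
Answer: -589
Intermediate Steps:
L(Y) = 2
W = 1 (W = 7 - (-2)*(-3) = 7 - 1/2*12 = 7 - 6 = 1)
V(d, T) = 1
Q = -60 (Q = 1 - 1*61 = 1 - 61 = -60)
N = -60
f = 11 (f = 18 - 1*7 = 18 - 7 = 11)
s(12, L(2))*N + f = 10*(-60) + 11 = -600 + 11 = -589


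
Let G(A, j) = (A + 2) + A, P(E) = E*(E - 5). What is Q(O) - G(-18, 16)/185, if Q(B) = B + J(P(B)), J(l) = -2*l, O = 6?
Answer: -1076/185 ≈ -5.8162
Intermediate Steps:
P(E) = E*(-5 + E)
G(A, j) = 2 + 2*A (G(A, j) = (2 + A) + A = 2 + 2*A)
Q(B) = B - 2*B*(-5 + B)
Q(O) - G(-18, 16)/185 = 6*(11 - 2*6) - (2 + 2*(-18))/185 = 6*(11 - 12) - (2 - 36)/185 = 6*(-1) - (-34)/185 = -6 - 1*(-34/185) = -6 + 34/185 = -1076/185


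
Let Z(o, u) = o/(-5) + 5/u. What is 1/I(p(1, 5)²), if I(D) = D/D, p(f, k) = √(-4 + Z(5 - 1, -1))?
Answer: 1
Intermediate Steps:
Z(o, u) = 5/u - o/5 (Z(o, u) = o*(-⅕) + 5/u = -o/5 + 5/u = 5/u - o/5)
p(f, k) = 7*I*√5/5 (p(f, k) = √(-4 + (5/(-1) - (5 - 1)/5)) = √(-4 + (5*(-1) - ⅕*4)) = √(-4 + (-5 - ⅘)) = √(-4 - 29/5) = √(-49/5) = 7*I*√5/5)
I(D) = 1
1/I(p(1, 5)²) = 1/1 = 1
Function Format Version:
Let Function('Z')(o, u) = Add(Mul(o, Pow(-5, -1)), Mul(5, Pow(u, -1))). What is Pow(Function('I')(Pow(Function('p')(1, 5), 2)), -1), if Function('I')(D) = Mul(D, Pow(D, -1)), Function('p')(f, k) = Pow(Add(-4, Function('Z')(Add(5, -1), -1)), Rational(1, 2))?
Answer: 1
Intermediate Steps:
Function('Z')(o, u) = Add(Mul(5, Pow(u, -1)), Mul(Rational(-1, 5), o)) (Function('Z')(o, u) = Add(Mul(o, Rational(-1, 5)), Mul(5, Pow(u, -1))) = Add(Mul(Rational(-1, 5), o), Mul(5, Pow(u, -1))) = Add(Mul(5, Pow(u, -1)), Mul(Rational(-1, 5), o)))
Function('p')(f, k) = Mul(Rational(7, 5), I, Pow(5, Rational(1, 2))) (Function('p')(f, k) = Pow(Add(-4, Add(Mul(5, Pow(-1, -1)), Mul(Rational(-1, 5), Add(5, -1)))), Rational(1, 2)) = Pow(Add(-4, Add(Mul(5, -1), Mul(Rational(-1, 5), 4))), Rational(1, 2)) = Pow(Add(-4, Add(-5, Rational(-4, 5))), Rational(1, 2)) = Pow(Add(-4, Rational(-29, 5)), Rational(1, 2)) = Pow(Rational(-49, 5), Rational(1, 2)) = Mul(Rational(7, 5), I, Pow(5, Rational(1, 2))))
Function('I')(D) = 1
Pow(Function('I')(Pow(Function('p')(1, 5), 2)), -1) = Pow(1, -1) = 1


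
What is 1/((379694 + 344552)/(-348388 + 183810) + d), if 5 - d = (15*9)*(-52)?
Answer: 82289/577718102 ≈ 0.00014244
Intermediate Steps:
d = 7025 (d = 5 - 15*9*(-52) = 5 - 135*(-52) = 5 - 1*(-7020) = 5 + 7020 = 7025)
1/((379694 + 344552)/(-348388 + 183810) + d) = 1/((379694 + 344552)/(-348388 + 183810) + 7025) = 1/(724246/(-164578) + 7025) = 1/(724246*(-1/164578) + 7025) = 1/(-362123/82289 + 7025) = 1/(577718102/82289) = 82289/577718102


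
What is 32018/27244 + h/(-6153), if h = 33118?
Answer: -7196531/1710534 ≈ -4.2072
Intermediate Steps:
32018/27244 + h/(-6153) = 32018/27244 + 33118/(-6153) = 32018*(1/27244) + 33118*(-1/6153) = 2287/1946 - 33118/6153 = -7196531/1710534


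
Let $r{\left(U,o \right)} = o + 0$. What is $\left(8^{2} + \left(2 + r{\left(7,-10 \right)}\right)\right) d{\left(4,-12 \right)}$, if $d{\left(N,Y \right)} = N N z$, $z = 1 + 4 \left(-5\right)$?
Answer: $-17024$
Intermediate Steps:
$z = -19$ ($z = 1 - 20 = -19$)
$d{\left(N,Y \right)} = - 19 N^{2}$ ($d{\left(N,Y \right)} = N N \left(-19\right) = N^{2} \left(-19\right) = - 19 N^{2}$)
$r{\left(U,o \right)} = o$
$\left(8^{2} + \left(2 + r{\left(7,-10 \right)}\right)\right) d{\left(4,-12 \right)} = \left(8^{2} + \left(2 - 10\right)\right) \left(- 19 \cdot 4^{2}\right) = \left(64 - 8\right) \left(\left(-19\right) 16\right) = 56 \left(-304\right) = -17024$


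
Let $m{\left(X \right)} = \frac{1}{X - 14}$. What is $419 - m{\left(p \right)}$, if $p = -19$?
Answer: $\frac{13828}{33} \approx 419.03$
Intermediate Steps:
$m{\left(X \right)} = \frac{1}{-14 + X}$
$419 - m{\left(p \right)} = 419 - \frac{1}{-14 - 19} = 419 - \frac{1}{-33} = 419 - - \frac{1}{33} = 419 + \frac{1}{33} = \frac{13828}{33}$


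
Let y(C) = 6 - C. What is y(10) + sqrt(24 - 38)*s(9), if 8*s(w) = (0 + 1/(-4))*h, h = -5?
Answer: -4 + 5*I*sqrt(14)/32 ≈ -4.0 + 0.58463*I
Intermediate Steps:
s(w) = 5/32 (s(w) = ((0 + 1/(-4))*(-5))/8 = ((0 - 1/4)*(-5))/8 = (-1/4*(-5))/8 = (1/8)*(5/4) = 5/32)
y(10) + sqrt(24 - 38)*s(9) = (6 - 1*10) + sqrt(24 - 38)*(5/32) = (6 - 10) + sqrt(-14)*(5/32) = -4 + (I*sqrt(14))*(5/32) = -4 + 5*I*sqrt(14)/32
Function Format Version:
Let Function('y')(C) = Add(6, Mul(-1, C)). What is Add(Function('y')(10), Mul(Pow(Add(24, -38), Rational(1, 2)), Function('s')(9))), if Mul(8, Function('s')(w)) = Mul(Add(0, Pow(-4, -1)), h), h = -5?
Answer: Add(-4, Mul(Rational(5, 32), I, Pow(14, Rational(1, 2)))) ≈ Add(-4.0000, Mul(0.58463, I))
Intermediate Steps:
Function('s')(w) = Rational(5, 32) (Function('s')(w) = Mul(Rational(1, 8), Mul(Add(0, Pow(-4, -1)), -5)) = Mul(Rational(1, 8), Mul(Add(0, Rational(-1, 4)), -5)) = Mul(Rational(1, 8), Mul(Rational(-1, 4), -5)) = Mul(Rational(1, 8), Rational(5, 4)) = Rational(5, 32))
Add(Function('y')(10), Mul(Pow(Add(24, -38), Rational(1, 2)), Function('s')(9))) = Add(Add(6, Mul(-1, 10)), Mul(Pow(Add(24, -38), Rational(1, 2)), Rational(5, 32))) = Add(Add(6, -10), Mul(Pow(-14, Rational(1, 2)), Rational(5, 32))) = Add(-4, Mul(Mul(I, Pow(14, Rational(1, 2))), Rational(5, 32))) = Add(-4, Mul(Rational(5, 32), I, Pow(14, Rational(1, 2))))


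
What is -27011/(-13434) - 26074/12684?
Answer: -106536/2366623 ≈ -0.045016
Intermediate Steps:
-27011/(-13434) - 26074/12684 = -27011*(-1/13434) - 26074*1/12684 = 27011/13434 - 13037/6342 = -106536/2366623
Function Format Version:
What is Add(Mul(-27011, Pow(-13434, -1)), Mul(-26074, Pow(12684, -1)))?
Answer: Rational(-106536, 2366623) ≈ -0.045016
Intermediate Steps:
Add(Mul(-27011, Pow(-13434, -1)), Mul(-26074, Pow(12684, -1))) = Add(Mul(-27011, Rational(-1, 13434)), Mul(-26074, Rational(1, 12684))) = Add(Rational(27011, 13434), Rational(-13037, 6342)) = Rational(-106536, 2366623)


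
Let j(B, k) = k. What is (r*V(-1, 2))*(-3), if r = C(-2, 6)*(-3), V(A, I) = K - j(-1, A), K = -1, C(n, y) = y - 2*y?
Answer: 0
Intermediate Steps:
C(n, y) = -y
V(A, I) = -1 - A
r = 18 (r = -1*6*(-3) = -6*(-3) = 18)
(r*V(-1, 2))*(-3) = (18*(-1 - 1*(-1)))*(-3) = (18*(-1 + 1))*(-3) = (18*0)*(-3) = 0*(-3) = 0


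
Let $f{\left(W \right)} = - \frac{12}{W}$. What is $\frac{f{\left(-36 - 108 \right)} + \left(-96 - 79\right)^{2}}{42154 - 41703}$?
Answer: $\frac{367501}{5412} \approx 67.905$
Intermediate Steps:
$\frac{f{\left(-36 - 108 \right)} + \left(-96 - 79\right)^{2}}{42154 - 41703} = \frac{- \frac{12}{-36 - 108} + \left(-96 - 79\right)^{2}}{42154 - 41703} = \frac{- \frac{12}{-144} + \left(-175\right)^{2}}{451} = \left(\left(-12\right) \left(- \frac{1}{144}\right) + 30625\right) \frac{1}{451} = \left(\frac{1}{12} + 30625\right) \frac{1}{451} = \frac{367501}{12} \cdot \frac{1}{451} = \frac{367501}{5412}$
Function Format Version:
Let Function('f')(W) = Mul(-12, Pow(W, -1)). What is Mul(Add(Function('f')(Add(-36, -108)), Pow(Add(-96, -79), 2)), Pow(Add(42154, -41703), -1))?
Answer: Rational(367501, 5412) ≈ 67.905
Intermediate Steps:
Mul(Add(Function('f')(Add(-36, -108)), Pow(Add(-96, -79), 2)), Pow(Add(42154, -41703), -1)) = Mul(Add(Mul(-12, Pow(Add(-36, -108), -1)), Pow(Add(-96, -79), 2)), Pow(Add(42154, -41703), -1)) = Mul(Add(Mul(-12, Pow(-144, -1)), Pow(-175, 2)), Pow(451, -1)) = Mul(Add(Mul(-12, Rational(-1, 144)), 30625), Rational(1, 451)) = Mul(Add(Rational(1, 12), 30625), Rational(1, 451)) = Mul(Rational(367501, 12), Rational(1, 451)) = Rational(367501, 5412)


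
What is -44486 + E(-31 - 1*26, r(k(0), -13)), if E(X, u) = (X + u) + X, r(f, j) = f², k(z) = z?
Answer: -44600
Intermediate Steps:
E(X, u) = u + 2*X
-44486 + E(-31 - 1*26, r(k(0), -13)) = -44486 + (0² + 2*(-31 - 1*26)) = -44486 + (0 + 2*(-31 - 26)) = -44486 + (0 + 2*(-57)) = -44486 + (0 - 114) = -44486 - 114 = -44600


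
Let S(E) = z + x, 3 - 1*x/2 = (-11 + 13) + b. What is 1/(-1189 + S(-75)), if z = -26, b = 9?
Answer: -1/1231 ≈ -0.00081235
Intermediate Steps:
x = -16 (x = 6 - 2*((-11 + 13) + 9) = 6 - 2*(2 + 9) = 6 - 2*11 = 6 - 22 = -16)
S(E) = -42 (S(E) = -26 - 16 = -42)
1/(-1189 + S(-75)) = 1/(-1189 - 42) = 1/(-1231) = -1/1231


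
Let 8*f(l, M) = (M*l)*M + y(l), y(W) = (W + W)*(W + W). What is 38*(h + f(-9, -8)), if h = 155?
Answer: 4693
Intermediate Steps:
y(W) = 4*W**2 (y(W) = (2*W)*(2*W) = 4*W**2)
f(l, M) = l**2/2 + l*M**2/8 (f(l, M) = ((M*l)*M + 4*l**2)/8 = (l*M**2 + 4*l**2)/8 = (4*l**2 + l*M**2)/8 = l**2/2 + l*M**2/8)
38*(h + f(-9, -8)) = 38*(155 + (1/8)*(-9)*((-8)**2 + 4*(-9))) = 38*(155 + (1/8)*(-9)*(64 - 36)) = 38*(155 + (1/8)*(-9)*28) = 38*(155 - 63/2) = 38*(247/2) = 4693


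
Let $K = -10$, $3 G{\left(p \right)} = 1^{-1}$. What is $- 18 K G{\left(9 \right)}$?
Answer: $60$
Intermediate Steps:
$G{\left(p \right)} = \frac{1}{3}$ ($G{\left(p \right)} = \frac{1}{3 \cdot 1} = \frac{1}{3} \cdot 1 = \frac{1}{3}$)
$- 18 K G{\left(9 \right)} = \left(-18\right) \left(-10\right) \frac{1}{3} = 180 \cdot \frac{1}{3} = 60$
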